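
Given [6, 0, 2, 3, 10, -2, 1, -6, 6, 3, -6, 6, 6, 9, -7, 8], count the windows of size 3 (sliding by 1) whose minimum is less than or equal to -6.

[6, 0, 2] → min 0
[0, 2, 3] → min 0
[2, 3, 10] → min 2
[3, 10, -2] → min -2
[10, -2, 1] → min -2
[-2, 1, -6] → min -6  ≤ -6 ✓
[1, -6, 6] → min -6  ≤ -6 ✓
[-6, 6, 3] → min -6  ≤ -6 ✓
[6, 3, -6] → min -6  ≤ -6 ✓
[3, -6, 6] → min -6  ≤ -6 ✓
[-6, 6, 6] → min -6  ≤ -6 ✓
[6, 6, 9] → min 6
[6, 9, -7] → min -7  ≤ -6 ✓
[9, -7, 8] → min -7  ≤ -6 ✓
8 windows satisfy the condition.

8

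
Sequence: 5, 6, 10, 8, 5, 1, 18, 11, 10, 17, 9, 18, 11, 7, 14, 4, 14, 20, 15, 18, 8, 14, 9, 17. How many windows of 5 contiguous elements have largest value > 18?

(5, 6, 10, 8, 5) → max 10
(6, 10, 8, 5, 1) → max 10
(10, 8, 5, 1, 18) → max 18
(8, 5, 1, 18, 11) → max 18
(5, 1, 18, 11, 10) → max 18
(1, 18, 11, 10, 17) → max 18
(18, 11, 10, 17, 9) → max 18
(11, 10, 17, 9, 18) → max 18
(10, 17, 9, 18, 11) → max 18
(17, 9, 18, 11, 7) → max 18
(9, 18, 11, 7, 14) → max 18
(18, 11, 7, 14, 4) → max 18
(11, 7, 14, 4, 14) → max 14
(7, 14, 4, 14, 20) → max 20  > 18 ✓
(14, 4, 14, 20, 15) → max 20  > 18 ✓
(4, 14, 20, 15, 18) → max 20  > 18 ✓
(14, 20, 15, 18, 8) → max 20  > 18 ✓
(20, 15, 18, 8, 14) → max 20  > 18 ✓
(15, 18, 8, 14, 9) → max 18
(18, 8, 14, 9, 17) → max 18
5 windows satisfy the condition.

5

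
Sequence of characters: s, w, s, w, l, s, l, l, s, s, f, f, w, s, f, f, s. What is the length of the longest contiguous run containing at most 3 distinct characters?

add s: window [s] (1 distinct), len 1
add w: window [s, w] (2 distinct), len 2
add s: window [s, w, s] (2 distinct), len 3
add w: window [s, w, s, w] (2 distinct), len 4
add l: window [s, w, s, w, l] (3 distinct), len 5
add s: window [s, w, s, w, l, s] (3 distinct), len 6
add l: window [s, w, s, w, l, s, l] (3 distinct), len 7
add l: window [s, w, s, w, l, s, l, l] (3 distinct), len 8
add s: window [s, w, s, w, l, s, l, l, s] (3 distinct), len 9
add s: window [s, w, s, w, l, s, l, l, s, s] (3 distinct), len 10
add f: window [l, s, l, l, s, s, f] (3 distinct), len 7
add f: window [l, s, l, l, s, s, f, f] (3 distinct), len 8
add w: window [s, s, f, f, w] (3 distinct), len 5
add s: window [s, s, f, f, w, s] (3 distinct), len 6
add f: window [s, s, f, f, w, s, f] (3 distinct), len 7
add f: window [s, s, f, f, w, s, f, f] (3 distinct), len 8
add s: window [s, s, f, f, w, s, f, f, s] (3 distinct), len 9
Longest length with ≤3 distinct: 10.

10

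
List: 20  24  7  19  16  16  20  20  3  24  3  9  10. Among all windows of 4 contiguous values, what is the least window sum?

Window sums for each of the 10 positions:
[20, 24, 7, 19] → sum 70
[24, 7, 19, 16] → sum 66
[7, 19, 16, 16] → sum 58
[19, 16, 16, 20] → sum 71
[16, 16, 20, 20] → sum 72
[16, 20, 20, 3] → sum 59
[20, 20, 3, 24] → sum 67
[20, 3, 24, 3] → sum 50
[3, 24, 3, 9] → sum 39
[24, 3, 9, 10] → sum 46
Least of these is 39.

39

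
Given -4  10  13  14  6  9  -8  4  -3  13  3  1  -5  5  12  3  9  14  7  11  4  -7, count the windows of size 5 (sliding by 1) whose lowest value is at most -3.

13

-4 10 13 14 6 → min -4  ≤ -3 ✓
10 13 14 6 9 → min 6
13 14 6 9 -8 → min -8  ≤ -3 ✓
14 6 9 -8 4 → min -8  ≤ -3 ✓
6 9 -8 4 -3 → min -8  ≤ -3 ✓
9 -8 4 -3 13 → min -8  ≤ -3 ✓
-8 4 -3 13 3 → min -8  ≤ -3 ✓
4 -3 13 3 1 → min -3  ≤ -3 ✓
-3 13 3 1 -5 → min -5  ≤ -3 ✓
13 3 1 -5 5 → min -5  ≤ -3 ✓
3 1 -5 5 12 → min -5  ≤ -3 ✓
1 -5 5 12 3 → min -5  ≤ -3 ✓
-5 5 12 3 9 → min -5  ≤ -3 ✓
5 12 3 9 14 → min 3
12 3 9 14 7 → min 3
3 9 14 7 11 → min 3
9 14 7 11 4 → min 4
14 7 11 4 -7 → min -7  ≤ -3 ✓
13 windows satisfy the condition.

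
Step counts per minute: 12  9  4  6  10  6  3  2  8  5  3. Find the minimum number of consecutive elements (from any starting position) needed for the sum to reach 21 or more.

add 12: running sum 12 < 21
end 1: [12, 9] sum 21, len 2
end 2: [12, 9, 4] sum 25, len 3
end 3: [12, 9, 4, 6] sum 31, len 4
end 4: [9, 4, 6, 10] sum 29, len 4
end 5: [6, 10, 6] sum 22, len 3
end 6: [6, 10, 6, 3] sum 25, len 4
end 7: [10, 6, 3, 2] sum 21, len 4
end 8: [10, 6, 3, 2, 8] sum 29, len 5
end 9: [6, 3, 2, 8, 5] sum 24, len 5
end 10: [3, 2, 8, 5, 3] sum 21, len 5
Shortest qualifying length: 2.

2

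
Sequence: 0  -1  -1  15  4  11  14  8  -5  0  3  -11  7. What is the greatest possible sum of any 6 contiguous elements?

51

Each size-6 window and its sum:
[0, -1, -1, 15, 4, 11] → sum 28
[-1, -1, 15, 4, 11, 14] → sum 42
[-1, 15, 4, 11, 14, 8] → sum 51
[15, 4, 11, 14, 8, -5] → sum 47
[4, 11, 14, 8, -5, 0] → sum 32
[11, 14, 8, -5, 0, 3] → sum 31
[14, 8, -5, 0, 3, -11] → sum 9
[8, -5, 0, 3, -11, 7] → sum 2
Greatest of these is 51.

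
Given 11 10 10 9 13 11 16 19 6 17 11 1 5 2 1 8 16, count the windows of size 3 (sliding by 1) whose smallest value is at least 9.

6

(11, 10, 10) → min 10  ≥ 9 ✓
(10, 10, 9) → min 9  ≥ 9 ✓
(10, 9, 13) → min 9  ≥ 9 ✓
(9, 13, 11) → min 9  ≥ 9 ✓
(13, 11, 16) → min 11  ≥ 9 ✓
(11, 16, 19) → min 11  ≥ 9 ✓
(16, 19, 6) → min 6
(19, 6, 17) → min 6
(6, 17, 11) → min 6
(17, 11, 1) → min 1
(11, 1, 5) → min 1
(1, 5, 2) → min 1
(5, 2, 1) → min 1
(2, 1, 8) → min 1
(1, 8, 16) → min 1
6 windows satisfy the condition.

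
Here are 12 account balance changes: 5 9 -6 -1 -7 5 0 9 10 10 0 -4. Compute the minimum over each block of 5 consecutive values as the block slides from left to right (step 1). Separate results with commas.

-7, -7, -7, -7, -7, 0, 0, -4

Sliding a size-5 window across the 12 values:
(5, 9, -6, -1, -7) → min -7
(9, -6, -1, -7, 5) → min -7
(-6, -1, -7, 5, 0) → min -7
(-1, -7, 5, 0, 9) → min -7
(-7, 5, 0, 9, 10) → min -7
(5, 0, 9, 10, 10) → min 0
(0, 9, 10, 10, 0) → min 0
(9, 10, 10, 0, -4) → min -4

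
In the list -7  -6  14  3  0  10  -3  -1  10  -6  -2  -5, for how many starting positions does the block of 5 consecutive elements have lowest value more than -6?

[-7, -6, 14, 3, 0] → min -7
[-6, 14, 3, 0, 10] → min -6
[14, 3, 0, 10, -3] → min -3  > -6 ✓
[3, 0, 10, -3, -1] → min -3  > -6 ✓
[0, 10, -3, -1, 10] → min -3  > -6 ✓
[10, -3, -1, 10, -6] → min -6
[-3, -1, 10, -6, -2] → min -6
[-1, 10, -6, -2, -5] → min -6
3 windows satisfy the condition.

3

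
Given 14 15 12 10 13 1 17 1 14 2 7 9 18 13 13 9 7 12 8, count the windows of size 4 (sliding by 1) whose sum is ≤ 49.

12

[14, 15, 12, 10] → sum 51
[15, 12, 10, 13] → sum 50
[12, 10, 13, 1] → sum 36  ≤ 49 ✓
[10, 13, 1, 17] → sum 41  ≤ 49 ✓
[13, 1, 17, 1] → sum 32  ≤ 49 ✓
[1, 17, 1, 14] → sum 33  ≤ 49 ✓
[17, 1, 14, 2] → sum 34  ≤ 49 ✓
[1, 14, 2, 7] → sum 24  ≤ 49 ✓
[14, 2, 7, 9] → sum 32  ≤ 49 ✓
[2, 7, 9, 18] → sum 36  ≤ 49 ✓
[7, 9, 18, 13] → sum 47  ≤ 49 ✓
[9, 18, 13, 13] → sum 53
[18, 13, 13, 9] → sum 53
[13, 13, 9, 7] → sum 42  ≤ 49 ✓
[13, 9, 7, 12] → sum 41  ≤ 49 ✓
[9, 7, 12, 8] → sum 36  ≤ 49 ✓
12 windows satisfy the condition.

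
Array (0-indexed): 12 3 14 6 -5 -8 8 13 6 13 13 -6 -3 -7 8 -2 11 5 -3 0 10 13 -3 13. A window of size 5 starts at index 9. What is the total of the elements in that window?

Elements at indices 9..13: 13, 13, -6, -3, -7
sum(13, 13, -6, -3, -7) = 10

10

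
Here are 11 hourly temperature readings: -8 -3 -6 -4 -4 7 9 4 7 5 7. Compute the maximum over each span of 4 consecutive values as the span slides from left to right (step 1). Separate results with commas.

Sliding a size-4 window across the 11 values:
-8 -3 -6 -4 → max -3
-3 -6 -4 -4 → max -3
-6 -4 -4 7 → max 7
-4 -4 7 9 → max 9
-4 7 9 4 → max 9
7 9 4 7 → max 9
9 4 7 5 → max 9
4 7 5 7 → max 7

-3, -3, 7, 9, 9, 9, 9, 7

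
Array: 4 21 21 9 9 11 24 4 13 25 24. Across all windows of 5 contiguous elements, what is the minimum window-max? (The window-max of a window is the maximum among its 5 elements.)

21

Window maxs for each of the 7 positions:
4 21 21 9 9 → max 21
21 21 9 9 11 → max 21
21 9 9 11 24 → max 24
9 9 11 24 4 → max 24
9 11 24 4 13 → max 24
11 24 4 13 25 → max 25
24 4 13 25 24 → max 25
Minimum of these is 21.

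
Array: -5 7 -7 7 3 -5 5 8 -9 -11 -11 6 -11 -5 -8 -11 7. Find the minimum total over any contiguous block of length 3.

-31

-5 7 -7 → sum -5
7 -7 7 → sum 7
-7 7 3 → sum 3
7 3 -5 → sum 5
3 -5 5 → sum 3
-5 5 8 → sum 8
5 8 -9 → sum 4
8 -9 -11 → sum -12
-9 -11 -11 → sum -31
-11 -11 6 → sum -16
-11 6 -11 → sum -16
6 -11 -5 → sum -10
-11 -5 -8 → sum -24
-5 -8 -11 → sum -24
-8 -11 7 → sum -12
Minimum of these is -31.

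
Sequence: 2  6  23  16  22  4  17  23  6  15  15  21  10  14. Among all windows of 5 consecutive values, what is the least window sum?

Window sums for each of the 10 positions:
2 6 23 16 22 → sum 69
6 23 16 22 4 → sum 71
23 16 22 4 17 → sum 82
16 22 4 17 23 → sum 82
22 4 17 23 6 → sum 72
4 17 23 6 15 → sum 65
17 23 6 15 15 → sum 76
23 6 15 15 21 → sum 80
6 15 15 21 10 → sum 67
15 15 21 10 14 → sum 75
Least of these is 65.

65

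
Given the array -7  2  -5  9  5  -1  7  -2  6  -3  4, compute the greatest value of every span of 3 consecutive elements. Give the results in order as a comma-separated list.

2, 9, 9, 9, 7, 7, 7, 6, 6

(-7, 2, -5) → max 2
(2, -5, 9) → max 9
(-5, 9, 5) → max 9
(9, 5, -1) → max 9
(5, -1, 7) → max 7
(-1, 7, -2) → max 7
(7, -2, 6) → max 7
(-2, 6, -3) → max 6
(6, -3, 4) → max 6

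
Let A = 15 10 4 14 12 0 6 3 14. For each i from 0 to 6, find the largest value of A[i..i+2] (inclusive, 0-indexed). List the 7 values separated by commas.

15, 14, 14, 14, 12, 6, 14

15 10 4 → max 15
10 4 14 → max 14
4 14 12 → max 14
14 12 0 → max 14
12 0 6 → max 12
0 6 3 → max 6
6 3 14 → max 14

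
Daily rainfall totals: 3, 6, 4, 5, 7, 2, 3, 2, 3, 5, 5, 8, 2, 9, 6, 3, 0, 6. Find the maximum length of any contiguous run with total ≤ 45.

11

Extend to the right; shrink from the left whenever the sum exceeds 45:
→ 3: sum 3, len 1
→ 6: sum 9, len 2
→ 4: sum 13, len 3
→ 5: sum 18, len 4
→ 7: sum 25, len 5
→ 2: sum 27, len 6
→ 3: sum 30, len 7
→ 2: sum 32, len 8
→ 3: sum 35, len 9
→ 5: sum 40, len 10
→ 5: sum 45, len 11
→ 8 (dropped 3, 6): sum 44, len 10
→ 2 (dropped 4): sum 42, len 10
→ 9 (dropped 5, 7): sum 39, len 9
→ 6: sum 45, len 10
→ 3 (dropped 2, 3): sum 43, len 9
→ 0: sum 43, len 10
→ 6 (dropped 2, 3): sum 44, len 9
Longest length seen: 11.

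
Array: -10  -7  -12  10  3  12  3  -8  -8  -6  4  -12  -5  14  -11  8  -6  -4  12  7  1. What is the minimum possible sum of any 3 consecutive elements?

-29

Each size-3 window and its sum:
[-10, -7, -12] → sum -29
[-7, -12, 10] → sum -9
[-12, 10, 3] → sum 1
[10, 3, 12] → sum 25
[3, 12, 3] → sum 18
[12, 3, -8] → sum 7
[3, -8, -8] → sum -13
[-8, -8, -6] → sum -22
[-8, -6, 4] → sum -10
[-6, 4, -12] → sum -14
[4, -12, -5] → sum -13
[-12, -5, 14] → sum -3
[-5, 14, -11] → sum -2
[14, -11, 8] → sum 11
[-11, 8, -6] → sum -9
[8, -6, -4] → sum -2
[-6, -4, 12] → sum 2
[-4, 12, 7] → sum 15
[12, 7, 1] → sum 20
Minimum of these is -29.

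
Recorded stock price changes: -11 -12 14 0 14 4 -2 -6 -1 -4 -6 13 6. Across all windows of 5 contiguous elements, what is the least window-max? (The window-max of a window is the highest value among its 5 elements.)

-11 -12 14 0 14 → max 14
-12 14 0 14 4 → max 14
14 0 14 4 -2 → max 14
0 14 4 -2 -6 → max 14
14 4 -2 -6 -1 → max 14
4 -2 -6 -1 -4 → max 4
-2 -6 -1 -4 -6 → max -1
-6 -1 -4 -6 13 → max 13
-1 -4 -6 13 6 → max 13
Least of these is -1.

-1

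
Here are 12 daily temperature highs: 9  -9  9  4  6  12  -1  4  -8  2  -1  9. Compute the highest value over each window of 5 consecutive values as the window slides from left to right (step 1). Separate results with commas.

9, 12, 12, 12, 12, 12, 4, 9

Sliding a size-5 window across the 12 values:
[9, -9, 9, 4, 6] → max 9
[-9, 9, 4, 6, 12] → max 12
[9, 4, 6, 12, -1] → max 12
[4, 6, 12, -1, 4] → max 12
[6, 12, -1, 4, -8] → max 12
[12, -1, 4, -8, 2] → max 12
[-1, 4, -8, 2, -1] → max 4
[4, -8, 2, -1, 9] → max 9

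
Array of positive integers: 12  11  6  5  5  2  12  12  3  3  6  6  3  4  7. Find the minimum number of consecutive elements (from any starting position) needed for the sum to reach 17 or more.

Extend right; whenever the sum reaches 17, record the length and shrink from the left:
add 12: running sum 12 < 17
add 11: shortest ending here [12, 11] sum 23, len 2
add 6: shortest ending here [11, 6] sum 17, len 2
add 5: shortest ending here [11, 6, 5] sum 22, len 3
add 5: shortest ending here [11, 6, 5, 5] sum 27, len 4
add 2: shortest ending here [6, 5, 5, 2] sum 18, len 4
add 12: shortest ending here [5, 2, 12] sum 19, len 3
add 12: shortest ending here [12, 12] sum 24, len 2
add 3: shortest ending here [12, 12, 3] sum 27, len 3
add 3: shortest ending here [12, 3, 3] sum 18, len 3
add 6: shortest ending here [12, 3, 3, 6] sum 24, len 4
add 6: shortest ending here [3, 3, 6, 6] sum 18, len 4
add 3: shortest ending here [3, 6, 6, 3] sum 18, len 4
add 4: shortest ending here [6, 6, 3, 4] sum 19, len 4
add 7: shortest ending here [6, 3, 4, 7] sum 20, len 4
Shortest qualifying length: 2.

2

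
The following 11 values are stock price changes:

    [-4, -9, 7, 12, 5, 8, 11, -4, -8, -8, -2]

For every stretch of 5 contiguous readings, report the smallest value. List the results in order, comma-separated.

-4 -9 7 12 5 → min -9
-9 7 12 5 8 → min -9
7 12 5 8 11 → min 5
12 5 8 11 -4 → min -4
5 8 11 -4 -8 → min -8
8 11 -4 -8 -8 → min -8
11 -4 -8 -8 -2 → min -8

-9, -9, 5, -4, -8, -8, -8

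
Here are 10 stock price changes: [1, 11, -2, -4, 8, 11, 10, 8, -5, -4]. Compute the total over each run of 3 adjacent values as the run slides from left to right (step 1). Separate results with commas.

Sliding a size-3 window across the 10 values:
[1, 11, -2] → sum 10
[11, -2, -4] → sum 5
[-2, -4, 8] → sum 2
[-4, 8, 11] → sum 15
[8, 11, 10] → sum 29
[11, 10, 8] → sum 29
[10, 8, -5] → sum 13
[8, -5, -4] → sum -1

10, 5, 2, 15, 29, 29, 13, -1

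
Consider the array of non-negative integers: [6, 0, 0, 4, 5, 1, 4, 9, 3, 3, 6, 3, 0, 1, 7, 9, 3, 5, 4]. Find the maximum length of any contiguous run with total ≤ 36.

add 6: [6] sum 6, len 1
add 0: [6, 0] sum 6, len 2
add 0: [6, 0, 0] sum 6, len 3
add 4: [6, 0, 0, 4] sum 10, len 4
add 5: [6, 0, 0, 4, 5] sum 15, len 5
add 1: [6, 0, 0, 4, 5, 1] sum 16, len 6
add 4: [6, 0, 0, 4, 5, 1, 4] sum 20, len 7
add 9: [6, 0, 0, 4, 5, 1, 4, 9] sum 29, len 8
add 3: [6, 0, 0, 4, 5, 1, 4, 9, 3] sum 32, len 9
add 3: [6, 0, 0, 4, 5, 1, 4, 9, 3, 3] sum 35, len 10
add 6: [0, 0, 4, 5, 1, 4, 9, 3, 3, 6] sum 35, len 10
add 3: [5, 1, 4, 9, 3, 3, 6, 3] sum 34, len 8
add 0: [5, 1, 4, 9, 3, 3, 6, 3, 0] sum 34, len 9
add 1: [5, 1, 4, 9, 3, 3, 6, 3, 0, 1] sum 35, len 10
add 7: [4, 9, 3, 3, 6, 3, 0, 1, 7] sum 36, len 9
add 9: [3, 3, 6, 3, 0, 1, 7, 9] sum 32, len 8
add 3: [3, 3, 6, 3, 0, 1, 7, 9, 3] sum 35, len 9
add 5: [6, 3, 0, 1, 7, 9, 3, 5] sum 34, len 8
add 4: [3, 0, 1, 7, 9, 3, 5, 4] sum 32, len 8
Longest length seen: 10.

10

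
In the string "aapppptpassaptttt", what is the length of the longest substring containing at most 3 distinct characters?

[a] 1 distinct, len 1
[a, a] 1 distinct, len 2
[a, a, p] 2 distinct, len 3
[a, a, p, p] 2 distinct, len 4
[a, a, p, p, p] 2 distinct, len 5
[a, a, p, p, p, p] 2 distinct, len 6
[a, a, p, p, p, p, t] 3 distinct, len 7
[a, a, p, p, p, p, t, p] 3 distinct, len 8
[a, a, p, p, p, p, t, p, a] 3 distinct, len 9
[p, a, s] 3 distinct, len 3
[p, a, s, s] 3 distinct, len 4
[p, a, s, s, a] 3 distinct, len 5
[p, a, s, s, a, p] 3 distinct, len 6
[a, p, t] 3 distinct, len 3
[a, p, t, t] 3 distinct, len 4
[a, p, t, t, t] 3 distinct, len 5
[a, p, t, t, t, t] 3 distinct, len 6
Longest length with ≤3 distinct: 9.

9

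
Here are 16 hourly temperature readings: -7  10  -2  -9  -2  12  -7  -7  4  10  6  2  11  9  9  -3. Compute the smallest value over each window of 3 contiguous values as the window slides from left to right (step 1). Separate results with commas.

-7 10 -2 → min -7
10 -2 -9 → min -9
-2 -9 -2 → min -9
-9 -2 12 → min -9
-2 12 -7 → min -7
12 -7 -7 → min -7
-7 -7 4 → min -7
-7 4 10 → min -7
4 10 6 → min 4
10 6 2 → min 2
6 2 11 → min 2
2 11 9 → min 2
11 9 9 → min 9
9 9 -3 → min -3

-7, -9, -9, -9, -7, -7, -7, -7, 4, 2, 2, 2, 9, -3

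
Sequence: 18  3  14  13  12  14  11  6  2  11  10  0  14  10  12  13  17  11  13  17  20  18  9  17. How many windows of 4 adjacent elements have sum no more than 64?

20

(18, 3, 14, 13) → sum 48  ≤ 64 ✓
(3, 14, 13, 12) → sum 42  ≤ 64 ✓
(14, 13, 12, 14) → sum 53  ≤ 64 ✓
(13, 12, 14, 11) → sum 50  ≤ 64 ✓
(12, 14, 11, 6) → sum 43  ≤ 64 ✓
(14, 11, 6, 2) → sum 33  ≤ 64 ✓
(11, 6, 2, 11) → sum 30  ≤ 64 ✓
(6, 2, 11, 10) → sum 29  ≤ 64 ✓
(2, 11, 10, 0) → sum 23  ≤ 64 ✓
(11, 10, 0, 14) → sum 35  ≤ 64 ✓
(10, 0, 14, 10) → sum 34  ≤ 64 ✓
(0, 14, 10, 12) → sum 36  ≤ 64 ✓
(14, 10, 12, 13) → sum 49  ≤ 64 ✓
(10, 12, 13, 17) → sum 52  ≤ 64 ✓
(12, 13, 17, 11) → sum 53  ≤ 64 ✓
(13, 17, 11, 13) → sum 54  ≤ 64 ✓
(17, 11, 13, 17) → sum 58  ≤ 64 ✓
(11, 13, 17, 20) → sum 61  ≤ 64 ✓
(13, 17, 20, 18) → sum 68
(17, 20, 18, 9) → sum 64  ≤ 64 ✓
(20, 18, 9, 17) → sum 64  ≤ 64 ✓
20 windows satisfy the condition.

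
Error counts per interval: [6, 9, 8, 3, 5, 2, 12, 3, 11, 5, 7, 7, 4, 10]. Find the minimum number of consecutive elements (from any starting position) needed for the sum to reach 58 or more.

add 6: running sum 6 < 58
add 9: running sum 15 < 58
add 8: running sum 23 < 58
add 3: running sum 26 < 58
add 5: running sum 31 < 58
add 2: running sum 33 < 58
add 12: running sum 45 < 58
add 3: running sum 48 < 58
add 11: shortest ending here [6, 9, 8, 3, 5, 2, 12, 3, 11] sum 59, len 9
add 5: shortest ending here [9, 8, 3, 5, 2, 12, 3, 11, 5] sum 58, len 9
add 7: shortest ending here [9, 8, 3, 5, 2, 12, 3, 11, 5, 7] sum 65, len 10
add 7: shortest ending here [8, 3, 5, 2, 12, 3, 11, 5, 7, 7] sum 63, len 10
add 4: shortest ending here [3, 5, 2, 12, 3, 11, 5, 7, 7, 4] sum 59, len 10
add 10: shortest ending here [12, 3, 11, 5, 7, 7, 4, 10] sum 59, len 8
Shortest qualifying length: 8.

8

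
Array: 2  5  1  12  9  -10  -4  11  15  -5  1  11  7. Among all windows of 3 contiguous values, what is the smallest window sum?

-5

[2, 5, 1] → sum 8
[5, 1, 12] → sum 18
[1, 12, 9] → sum 22
[12, 9, -10] → sum 11
[9, -10, -4] → sum -5
[-10, -4, 11] → sum -3
[-4, 11, 15] → sum 22
[11, 15, -5] → sum 21
[15, -5, 1] → sum 11
[-5, 1, 11] → sum 7
[1, 11, 7] → sum 19
Smallest of these is -5.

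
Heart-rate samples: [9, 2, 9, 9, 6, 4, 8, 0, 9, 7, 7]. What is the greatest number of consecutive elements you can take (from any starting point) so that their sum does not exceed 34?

6

→ 9: sum 9, len 1
→ 2: sum 11, len 2
→ 9: sum 20, len 3
→ 9: sum 29, len 4
→ 6 (dropped 9): sum 26, len 4
→ 4: sum 30, len 5
→ 8 (dropped 2, 9): sum 27, len 4
→ 0: sum 27, len 5
→ 9 (dropped 9): sum 27, len 5
→ 7: sum 34, len 6
→ 7 (dropped 6, 4): sum 31, len 5
Longest length seen: 6.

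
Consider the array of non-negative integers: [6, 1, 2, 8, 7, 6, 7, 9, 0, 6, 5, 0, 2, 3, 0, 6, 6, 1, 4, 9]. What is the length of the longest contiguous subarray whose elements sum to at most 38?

11

Extend to the right; shrink from the left whenever the sum exceeds 38:
[6] sum 6 len 1
[6, 1] sum 7 len 2
[6, 1, 2] sum 9 len 3
[6, 1, 2, 8] sum 17 len 4
[6, 1, 2, 8, 7] sum 24 len 5
[6, 1, 2, 8, 7, 6] sum 30 len 6
[6, 1, 2, 8, 7, 6, 7] sum 37 len 7
[8, 7, 6, 7, 9] sum 37 len 5
[8, 7, 6, 7, 9, 0] sum 37 len 6
[7, 6, 7, 9, 0, 6] sum 35 len 6
[6, 7, 9, 0, 6, 5] sum 33 len 6
[6, 7, 9, 0, 6, 5, 0] sum 33 len 7
[6, 7, 9, 0, 6, 5, 0, 2] sum 35 len 8
[6, 7, 9, 0, 6, 5, 0, 2, 3] sum 38 len 9
[6, 7, 9, 0, 6, 5, 0, 2, 3, 0] sum 38 len 10
[7, 9, 0, 6, 5, 0, 2, 3, 0, 6] sum 38 len 10
[9, 0, 6, 5, 0, 2, 3, 0, 6, 6] sum 37 len 10
[9, 0, 6, 5, 0, 2, 3, 0, 6, 6, 1] sum 38 len 11
[0, 6, 5, 0, 2, 3, 0, 6, 6, 1, 4] sum 33 len 11
[5, 0, 2, 3, 0, 6, 6, 1, 4, 9] sum 36 len 10
Longest length seen: 11.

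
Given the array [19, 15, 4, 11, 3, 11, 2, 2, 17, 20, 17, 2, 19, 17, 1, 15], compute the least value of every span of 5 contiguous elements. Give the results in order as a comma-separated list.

19 15 4 11 3 → min 3
15 4 11 3 11 → min 3
4 11 3 11 2 → min 2
11 3 11 2 2 → min 2
3 11 2 2 17 → min 2
11 2 2 17 20 → min 2
2 2 17 20 17 → min 2
2 17 20 17 2 → min 2
17 20 17 2 19 → min 2
20 17 2 19 17 → min 2
17 2 19 17 1 → min 1
2 19 17 1 15 → min 1

3, 3, 2, 2, 2, 2, 2, 2, 2, 2, 1, 1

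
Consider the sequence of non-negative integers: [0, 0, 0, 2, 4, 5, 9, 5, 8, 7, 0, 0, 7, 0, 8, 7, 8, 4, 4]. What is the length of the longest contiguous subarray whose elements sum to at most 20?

7

Extend to the right; shrink from the left whenever the sum exceeds 20:
→ 0: sum 0, len 1
→ 0: sum 0, len 2
→ 0: sum 0, len 3
→ 2: sum 2, len 4
→ 4: sum 6, len 5
→ 5: sum 11, len 6
→ 9: sum 20, len 7
→ 5 (dropped 0, 0, 0, 2, 4): sum 19, len 3
→ 8 (dropped 5, 9): sum 13, len 2
→ 7: sum 20, len 3
→ 0: sum 20, len 4
→ 0: sum 20, len 5
→ 7 (dropped 5, 8): sum 14, len 4
→ 0: sum 14, len 5
→ 8 (dropped 7): sum 15, len 5
→ 7 (dropped 0, 0, 7): sum 15, len 3
→ 8 (dropped 0, 8): sum 15, len 2
→ 4: sum 19, len 3
→ 4 (dropped 7): sum 16, len 3
Longest length seen: 7.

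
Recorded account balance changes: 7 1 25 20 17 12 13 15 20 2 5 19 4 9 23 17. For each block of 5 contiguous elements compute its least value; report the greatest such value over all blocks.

12

(7, 1, 25, 20, 17) → min 1
(1, 25, 20, 17, 12) → min 1
(25, 20, 17, 12, 13) → min 12
(20, 17, 12, 13, 15) → min 12
(17, 12, 13, 15, 20) → min 12
(12, 13, 15, 20, 2) → min 2
(13, 15, 20, 2, 5) → min 2
(15, 20, 2, 5, 19) → min 2
(20, 2, 5, 19, 4) → min 2
(2, 5, 19, 4, 9) → min 2
(5, 19, 4, 9, 23) → min 4
(19, 4, 9, 23, 17) → min 4
Greatest of these is 12.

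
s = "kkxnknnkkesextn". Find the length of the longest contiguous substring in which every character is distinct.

[k] len 1
[k] len 1
[k, x] len 2
[k, x, n] len 3
[x, n, k] len 3
[k, n] len 2
[n] len 1
[n, k] len 2
[k] len 1
[k, e] len 2
[k, e, s] len 3
[s, e] len 2
[s, e, x] len 3
[s, e, x, t] len 4
[s, e, x, t, n] len 5
Longest all-distinct length: 5.

5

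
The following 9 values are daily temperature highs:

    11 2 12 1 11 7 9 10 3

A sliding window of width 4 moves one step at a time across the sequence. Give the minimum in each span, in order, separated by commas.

Sliding a size-4 window across the 9 values:
(11, 2, 12, 1) → min 1
(2, 12, 1, 11) → min 1
(12, 1, 11, 7) → min 1
(1, 11, 7, 9) → min 1
(11, 7, 9, 10) → min 7
(7, 9, 10, 3) → min 3

1, 1, 1, 1, 7, 3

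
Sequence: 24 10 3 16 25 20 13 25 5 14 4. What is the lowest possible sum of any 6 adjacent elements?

81

24 10 3 16 25 20 → sum 98
10 3 16 25 20 13 → sum 87
3 16 25 20 13 25 → sum 102
16 25 20 13 25 5 → sum 104
25 20 13 25 5 14 → sum 102
20 13 25 5 14 4 → sum 81
Lowest of these is 81.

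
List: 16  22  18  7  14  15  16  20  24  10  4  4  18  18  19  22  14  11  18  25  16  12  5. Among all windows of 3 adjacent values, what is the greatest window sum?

Window sums for each of the 21 positions:
(16, 22, 18) → sum 56
(22, 18, 7) → sum 47
(18, 7, 14) → sum 39
(7, 14, 15) → sum 36
(14, 15, 16) → sum 45
(15, 16, 20) → sum 51
(16, 20, 24) → sum 60
(20, 24, 10) → sum 54
(24, 10, 4) → sum 38
(10, 4, 4) → sum 18
(4, 4, 18) → sum 26
(4, 18, 18) → sum 40
(18, 18, 19) → sum 55
(18, 19, 22) → sum 59
(19, 22, 14) → sum 55
(22, 14, 11) → sum 47
(14, 11, 18) → sum 43
(11, 18, 25) → sum 54
(18, 25, 16) → sum 59
(25, 16, 12) → sum 53
(16, 12, 5) → sum 33
Greatest of these is 60.

60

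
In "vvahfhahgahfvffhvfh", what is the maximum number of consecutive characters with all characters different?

5

add v: [v] len 1
add v (repeat v, move left end past it): [v] len 1
add a: [v, a] len 2
add h: [v, a, h] len 3
add f: [v, a, h, f] len 4
add h (repeat h, move left end past it): [f, h] len 2
add a: [f, h, a] len 3
add h (repeat h, move left end past it): [a, h] len 2
add g: [a, h, g] len 3
add a (repeat a, move left end past it): [h, g, a] len 3
add h (repeat h, move left end past it): [g, a, h] len 3
add f: [g, a, h, f] len 4
add v: [g, a, h, f, v] len 5
add f (repeat f, move left end past it): [v, f] len 2
add f (repeat f, move left end past it): [f] len 1
add h: [f, h] len 2
add v: [f, h, v] len 3
add f (repeat f, move left end past it): [h, v, f] len 3
add h (repeat h, move left end past it): [v, f, h] len 3
Longest all-distinct length: 5.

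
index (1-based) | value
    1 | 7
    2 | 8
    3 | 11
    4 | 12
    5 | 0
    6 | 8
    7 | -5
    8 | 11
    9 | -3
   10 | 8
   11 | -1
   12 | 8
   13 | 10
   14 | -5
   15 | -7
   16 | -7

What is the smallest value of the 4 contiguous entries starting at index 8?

-3

Elements at indices 8..11: 11, -3, 8, -1
min(11, -3, 8, -1) = -3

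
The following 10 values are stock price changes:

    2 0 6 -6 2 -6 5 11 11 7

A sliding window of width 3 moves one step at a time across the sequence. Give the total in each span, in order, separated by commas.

[2, 0, 6] → sum 8
[0, 6, -6] → sum 0
[6, -6, 2] → sum 2
[-6, 2, -6] → sum -10
[2, -6, 5] → sum 1
[-6, 5, 11] → sum 10
[5, 11, 11] → sum 27
[11, 11, 7] → sum 29

8, 0, 2, -10, 1, 10, 27, 29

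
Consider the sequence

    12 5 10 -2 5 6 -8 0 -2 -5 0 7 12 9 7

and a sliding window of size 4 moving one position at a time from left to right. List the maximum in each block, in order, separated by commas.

[12, 5, 10, -2] → max 12
[5, 10, -2, 5] → max 10
[10, -2, 5, 6] → max 10
[-2, 5, 6, -8] → max 6
[5, 6, -8, 0] → max 6
[6, -8, 0, -2] → max 6
[-8, 0, -2, -5] → max 0
[0, -2, -5, 0] → max 0
[-2, -5, 0, 7] → max 7
[-5, 0, 7, 12] → max 12
[0, 7, 12, 9] → max 12
[7, 12, 9, 7] → max 12

12, 10, 10, 6, 6, 6, 0, 0, 7, 12, 12, 12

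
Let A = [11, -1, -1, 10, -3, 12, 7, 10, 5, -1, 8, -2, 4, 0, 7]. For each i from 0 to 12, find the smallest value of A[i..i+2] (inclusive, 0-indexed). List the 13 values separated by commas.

[11, -1, -1] → min -1
[-1, -1, 10] → min -1
[-1, 10, -3] → min -3
[10, -3, 12] → min -3
[-3, 12, 7] → min -3
[12, 7, 10] → min 7
[7, 10, 5] → min 5
[10, 5, -1] → min -1
[5, -1, 8] → min -1
[-1, 8, -2] → min -2
[8, -2, 4] → min -2
[-2, 4, 0] → min -2
[4, 0, 7] → min 0

-1, -1, -3, -3, -3, 7, 5, -1, -1, -2, -2, -2, 0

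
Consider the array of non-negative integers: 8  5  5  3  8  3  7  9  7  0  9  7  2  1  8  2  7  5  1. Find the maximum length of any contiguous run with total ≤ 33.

[8] sum 8 len 1
[8, 5] sum 13 len 2
[8, 5, 5] sum 18 len 3
[8, 5, 5, 3] sum 21 len 4
[8, 5, 5, 3, 8] sum 29 len 5
[8, 5, 5, 3, 8, 3] sum 32 len 6
[5, 5, 3, 8, 3, 7] sum 31 len 6
[3, 8, 3, 7, 9] sum 30 len 5
[3, 7, 9, 7] sum 26 len 4
[3, 7, 9, 7, 0] sum 26 len 5
[7, 9, 7, 0, 9] sum 32 len 5
[9, 7, 0, 9, 7] sum 32 len 5
[7, 0, 9, 7, 2] sum 25 len 5
[7, 0, 9, 7, 2, 1] sum 26 len 6
[0, 9, 7, 2, 1, 8] sum 27 len 6
[0, 9, 7, 2, 1, 8, 2] sum 29 len 7
[7, 2, 1, 8, 2, 7] sum 27 len 6
[7, 2, 1, 8, 2, 7, 5] sum 32 len 7
[7, 2, 1, 8, 2, 7, 5, 1] sum 33 len 8
Longest length seen: 8.

8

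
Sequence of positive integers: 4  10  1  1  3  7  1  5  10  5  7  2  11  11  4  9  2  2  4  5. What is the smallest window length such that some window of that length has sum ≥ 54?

8

Extend right; whenever the sum reaches 54, record the length and shrink from the left:
add 4: running sum 4 < 54
add 10: running sum 14 < 54
add 1: running sum 15 < 54
add 1: running sum 16 < 54
add 3: running sum 19 < 54
add 7: running sum 26 < 54
add 1: running sum 27 < 54
add 5: running sum 32 < 54
add 10: running sum 42 < 54
add 5: running sum 47 < 54
add 7: shortest ending here [4, 10, 1, 1, 3, 7, 1, 5, 10, 5, 7] sum 54, len 11
add 2: shortest ending here [4, 10, 1, 1, 3, 7, 1, 5, 10, 5, 7, 2] sum 56, len 12
add 11: shortest ending here [10, 1, 1, 3, 7, 1, 5, 10, 5, 7, 2, 11] sum 63, len 12
add 11: shortest ending here [7, 1, 5, 10, 5, 7, 2, 11, 11] sum 59, len 9
add 4: shortest ending here [5, 10, 5, 7, 2, 11, 11, 4] sum 55, len 8
add 9: shortest ending here [10, 5, 7, 2, 11, 11, 4, 9] sum 59, len 8
add 2: shortest ending here [10, 5, 7, 2, 11, 11, 4, 9, 2] sum 61, len 9
add 2: shortest ending here [10, 5, 7, 2, 11, 11, 4, 9, 2, 2] sum 63, len 10
add 4: shortest ending here [5, 7, 2, 11, 11, 4, 9, 2, 2, 4] sum 57, len 10
add 5: shortest ending here [7, 2, 11, 11, 4, 9, 2, 2, 4, 5] sum 57, len 10
Shortest qualifying length: 8.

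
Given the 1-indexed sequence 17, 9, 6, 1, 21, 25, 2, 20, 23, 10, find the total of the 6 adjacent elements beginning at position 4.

Elements at indices 4..9: 1, 21, 25, 2, 20, 23
sum(1, 21, 25, 2, 20, 23) = 92

92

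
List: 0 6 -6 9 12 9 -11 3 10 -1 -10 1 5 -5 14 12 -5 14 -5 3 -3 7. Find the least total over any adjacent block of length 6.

-8

(0, 6, -6, 9, 12, 9) → sum 30
(6, -6, 9, 12, 9, -11) → sum 19
(-6, 9, 12, 9, -11, 3) → sum 16
(9, 12, 9, -11, 3, 10) → sum 32
(12, 9, -11, 3, 10, -1) → sum 22
(9, -11, 3, 10, -1, -10) → sum 0
(-11, 3, 10, -1, -10, 1) → sum -8
(3, 10, -1, -10, 1, 5) → sum 8
(10, -1, -10, 1, 5, -5) → sum 0
(-1, -10, 1, 5, -5, 14) → sum 4
(-10, 1, 5, -5, 14, 12) → sum 17
(1, 5, -5, 14, 12, -5) → sum 22
(5, -5, 14, 12, -5, 14) → sum 35
(-5, 14, 12, -5, 14, -5) → sum 25
(14, 12, -5, 14, -5, 3) → sum 33
(12, -5, 14, -5, 3, -3) → sum 16
(-5, 14, -5, 3, -3, 7) → sum 11
Least of these is -8.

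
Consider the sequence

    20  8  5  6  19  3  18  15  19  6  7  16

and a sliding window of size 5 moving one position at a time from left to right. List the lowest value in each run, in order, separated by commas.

5, 3, 3, 3, 3, 3, 6, 6

20 8 5 6 19 → min 5
8 5 6 19 3 → min 3
5 6 19 3 18 → min 3
6 19 3 18 15 → min 3
19 3 18 15 19 → min 3
3 18 15 19 6 → min 3
18 15 19 6 7 → min 6
15 19 6 7 16 → min 6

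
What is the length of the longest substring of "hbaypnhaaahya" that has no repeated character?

6

[h] len 1
[h, b] len 2
[h, b, a] len 3
[h, b, a, y] len 4
[h, b, a, y, p] len 5
[h, b, a, y, p, n] len 6
[b, a, y, p, n, h] len 6
[y, p, n, h, a] len 5
[a] len 1
[a] len 1
[a, h] len 2
[a, h, y] len 3
[h, y, a] len 3
Longest all-distinct length: 6.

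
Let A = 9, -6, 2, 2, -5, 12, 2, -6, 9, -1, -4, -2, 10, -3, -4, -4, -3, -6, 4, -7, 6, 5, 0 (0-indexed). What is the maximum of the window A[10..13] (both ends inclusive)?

Elements at indices 10..13: -4, -2, 10, -3
max(-4, -2, 10, -3) = 10

10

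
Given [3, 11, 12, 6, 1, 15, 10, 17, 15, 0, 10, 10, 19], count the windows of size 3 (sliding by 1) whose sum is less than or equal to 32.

3 11 12 → sum 26  ≤ 32 ✓
11 12 6 → sum 29  ≤ 32 ✓
12 6 1 → sum 19  ≤ 32 ✓
6 1 15 → sum 22  ≤ 32 ✓
1 15 10 → sum 26  ≤ 32 ✓
15 10 17 → sum 42
10 17 15 → sum 42
17 15 0 → sum 32  ≤ 32 ✓
15 0 10 → sum 25  ≤ 32 ✓
0 10 10 → sum 20  ≤ 32 ✓
10 10 19 → sum 39
8 windows satisfy the condition.

8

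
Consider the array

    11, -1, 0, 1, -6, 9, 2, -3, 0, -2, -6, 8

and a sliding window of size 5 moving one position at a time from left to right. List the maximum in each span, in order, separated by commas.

11, 9, 9, 9, 9, 9, 2, 8

(11, -1, 0, 1, -6) → max 11
(-1, 0, 1, -6, 9) → max 9
(0, 1, -6, 9, 2) → max 9
(1, -6, 9, 2, -3) → max 9
(-6, 9, 2, -3, 0) → max 9
(9, 2, -3, 0, -2) → max 9
(2, -3, 0, -2, -6) → max 2
(-3, 0, -2, -6, 8) → max 8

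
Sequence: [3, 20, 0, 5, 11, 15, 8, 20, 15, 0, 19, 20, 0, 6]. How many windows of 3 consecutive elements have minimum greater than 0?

4

[3, 20, 0] → min 0
[20, 0, 5] → min 0
[0, 5, 11] → min 0
[5, 11, 15] → min 5  > 0 ✓
[11, 15, 8] → min 8  > 0 ✓
[15, 8, 20] → min 8  > 0 ✓
[8, 20, 15] → min 8  > 0 ✓
[20, 15, 0] → min 0
[15, 0, 19] → min 0
[0, 19, 20] → min 0
[19, 20, 0] → min 0
[20, 0, 6] → min 0
4 windows satisfy the condition.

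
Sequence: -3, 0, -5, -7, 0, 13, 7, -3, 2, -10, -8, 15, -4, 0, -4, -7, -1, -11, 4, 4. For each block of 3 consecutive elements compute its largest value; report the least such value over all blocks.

(-3, 0, -5) → max 0
(0, -5, -7) → max 0
(-5, -7, 0) → max 0
(-7, 0, 13) → max 13
(0, 13, 7) → max 13
(13, 7, -3) → max 13
(7, -3, 2) → max 7
(-3, 2, -10) → max 2
(2, -10, -8) → max 2
(-10, -8, 15) → max 15
(-8, 15, -4) → max 15
(15, -4, 0) → max 15
(-4, 0, -4) → max 0
(0, -4, -7) → max 0
(-4, -7, -1) → max -1
(-7, -1, -11) → max -1
(-1, -11, 4) → max 4
(-11, 4, 4) → max 4
Least of these is -1.

-1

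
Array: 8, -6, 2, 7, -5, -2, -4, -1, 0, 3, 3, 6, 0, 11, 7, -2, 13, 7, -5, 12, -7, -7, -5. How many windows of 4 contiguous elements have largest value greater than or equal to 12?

(8, -6, 2, 7) → max 8
(-6, 2, 7, -5) → max 7
(2, 7, -5, -2) → max 7
(7, -5, -2, -4) → max 7
(-5, -2, -4, -1) → max -1
(-2, -4, -1, 0) → max 0
(-4, -1, 0, 3) → max 3
(-1, 0, 3, 3) → max 3
(0, 3, 3, 6) → max 6
(3, 3, 6, 0) → max 6
(3, 6, 0, 11) → max 11
(6, 0, 11, 7) → max 11
(0, 11, 7, -2) → max 11
(11, 7, -2, 13) → max 13  ≥ 12 ✓
(7, -2, 13, 7) → max 13  ≥ 12 ✓
(-2, 13, 7, -5) → max 13  ≥ 12 ✓
(13, 7, -5, 12) → max 13  ≥ 12 ✓
(7, -5, 12, -7) → max 12  ≥ 12 ✓
(-5, 12, -7, -7) → max 12  ≥ 12 ✓
(12, -7, -7, -5) → max 12  ≥ 12 ✓
7 windows satisfy the condition.

7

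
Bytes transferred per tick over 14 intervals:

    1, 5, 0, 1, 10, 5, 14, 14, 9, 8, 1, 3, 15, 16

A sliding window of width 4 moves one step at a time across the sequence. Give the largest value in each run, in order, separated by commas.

1 5 0 1 → max 5
5 0 1 10 → max 10
0 1 10 5 → max 10
1 10 5 14 → max 14
10 5 14 14 → max 14
5 14 14 9 → max 14
14 14 9 8 → max 14
14 9 8 1 → max 14
9 8 1 3 → max 9
8 1 3 15 → max 15
1 3 15 16 → max 16

5, 10, 10, 14, 14, 14, 14, 14, 9, 15, 16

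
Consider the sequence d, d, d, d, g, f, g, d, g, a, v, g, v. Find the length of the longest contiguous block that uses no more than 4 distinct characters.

Extend right; when distinct count exceeds 4, shrink from the left:
add d: window [d] (1 distinct), len 1
add d: window [d, d] (1 distinct), len 2
add d: window [d, d, d] (1 distinct), len 3
add d: window [d, d, d, d] (1 distinct), len 4
add g: window [d, d, d, d, g] (2 distinct), len 5
add f: window [d, d, d, d, g, f] (3 distinct), len 6
add g: window [d, d, d, d, g, f, g] (3 distinct), len 7
add d: window [d, d, d, d, g, f, g, d] (3 distinct), len 8
add g: window [d, d, d, d, g, f, g, d, g] (3 distinct), len 9
add a: window [d, d, d, d, g, f, g, d, g, a] (4 distinct), len 10
add v: window [g, d, g, a, v] (4 distinct), len 5
add g: window [g, d, g, a, v, g] (4 distinct), len 6
add v: window [g, d, g, a, v, g, v] (4 distinct), len 7
Longest length with ≤4 distinct: 10.

10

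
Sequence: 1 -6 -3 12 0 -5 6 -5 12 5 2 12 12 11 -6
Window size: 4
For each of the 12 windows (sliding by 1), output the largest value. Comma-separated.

[1, -6, -3, 12] → max 12
[-6, -3, 12, 0] → max 12
[-3, 12, 0, -5] → max 12
[12, 0, -5, 6] → max 12
[0, -5, 6, -5] → max 6
[-5, 6, -5, 12] → max 12
[6, -5, 12, 5] → max 12
[-5, 12, 5, 2] → max 12
[12, 5, 2, 12] → max 12
[5, 2, 12, 12] → max 12
[2, 12, 12, 11] → max 12
[12, 12, 11, -6] → max 12

12, 12, 12, 12, 6, 12, 12, 12, 12, 12, 12, 12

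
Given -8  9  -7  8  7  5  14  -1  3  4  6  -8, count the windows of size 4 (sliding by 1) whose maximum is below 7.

(-8, 9, -7, 8) → max 9
(9, -7, 8, 7) → max 9
(-7, 8, 7, 5) → max 8
(8, 7, 5, 14) → max 14
(7, 5, 14, -1) → max 14
(5, 14, -1, 3) → max 14
(14, -1, 3, 4) → max 14
(-1, 3, 4, 6) → max 6  < 7 ✓
(3, 4, 6, -8) → max 6  < 7 ✓
2 windows satisfy the condition.

2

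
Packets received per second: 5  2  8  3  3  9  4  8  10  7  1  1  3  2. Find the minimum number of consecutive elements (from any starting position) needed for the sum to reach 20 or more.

3

add 5: running sum 5 < 20
add 2: running sum 7 < 20
add 8: running sum 15 < 20
add 3: running sum 18 < 20
end 4: [5, 2, 8, 3, 3] sum 21, len 5
end 5: [8, 3, 3, 9] sum 23, len 4
end 6: [8, 3, 3, 9, 4] sum 27, len 5
end 7: [9, 4, 8] sum 21, len 3
end 8: [4, 8, 10] sum 22, len 3
end 9: [8, 10, 7] sum 25, len 3
end 10: [8, 10, 7, 1] sum 26, len 4
end 11: [8, 10, 7, 1, 1] sum 27, len 5
end 12: [10, 7, 1, 1, 3] sum 22, len 5
end 13: [10, 7, 1, 1, 3, 2] sum 24, len 6
Shortest qualifying length: 3.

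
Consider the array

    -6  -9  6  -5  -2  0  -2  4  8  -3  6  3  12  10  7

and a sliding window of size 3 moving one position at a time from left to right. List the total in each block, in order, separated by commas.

-9, -8, -1, -7, -4, 2, 10, 9, 11, 6, 21, 25, 29

[-6, -9, 6] → sum -9
[-9, 6, -5] → sum -8
[6, -5, -2] → sum -1
[-5, -2, 0] → sum -7
[-2, 0, -2] → sum -4
[0, -2, 4] → sum 2
[-2, 4, 8] → sum 10
[4, 8, -3] → sum 9
[8, -3, 6] → sum 11
[-3, 6, 3] → sum 6
[6, 3, 12] → sum 21
[3, 12, 10] → sum 25
[12, 10, 7] → sum 29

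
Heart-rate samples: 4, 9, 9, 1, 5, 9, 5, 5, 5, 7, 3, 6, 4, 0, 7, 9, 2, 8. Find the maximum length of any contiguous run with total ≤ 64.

add 4: [4] sum 4, len 1
add 9: [4, 9] sum 13, len 2
add 9: [4, 9, 9] sum 22, len 3
add 1: [4, 9, 9, 1] sum 23, len 4
add 5: [4, 9, 9, 1, 5] sum 28, len 5
add 9: [4, 9, 9, 1, 5, 9] sum 37, len 6
add 5: [4, 9, 9, 1, 5, 9, 5] sum 42, len 7
add 5: [4, 9, 9, 1, 5, 9, 5, 5] sum 47, len 8
add 5: [4, 9, 9, 1, 5, 9, 5, 5, 5] sum 52, len 9
add 7: [4, 9, 9, 1, 5, 9, 5, 5, 5, 7] sum 59, len 10
add 3: [4, 9, 9, 1, 5, 9, 5, 5, 5, 7, 3] sum 62, len 11
add 6: [9, 9, 1, 5, 9, 5, 5, 5, 7, 3, 6] sum 64, len 11
add 4: [9, 1, 5, 9, 5, 5, 5, 7, 3, 6, 4] sum 59, len 11
add 0: [9, 1, 5, 9, 5, 5, 5, 7, 3, 6, 4, 0] sum 59, len 12
add 7: [1, 5, 9, 5, 5, 5, 7, 3, 6, 4, 0, 7] sum 57, len 12
add 9: [9, 5, 5, 5, 7, 3, 6, 4, 0, 7, 9] sum 60, len 11
add 2: [9, 5, 5, 5, 7, 3, 6, 4, 0, 7, 9, 2] sum 62, len 12
add 8: [5, 5, 5, 7, 3, 6, 4, 0, 7, 9, 2, 8] sum 61, len 12
Longest length seen: 12.

12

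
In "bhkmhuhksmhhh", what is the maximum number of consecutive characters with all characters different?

5

add b: [b] len 1
add h: [b, h] len 2
add k: [b, h, k] len 3
add m: [b, h, k, m] len 4
add h (repeat h, move left end past it): [k, m, h] len 3
add u: [k, m, h, u] len 4
add h (repeat h, move left end past it): [u, h] len 2
add k: [u, h, k] len 3
add s: [u, h, k, s] len 4
add m: [u, h, k, s, m] len 5
add h (repeat h, move left end past it): [k, s, m, h] len 4
add h (repeat h, move left end past it): [h] len 1
add h (repeat h, move left end past it): [h] len 1
Longest all-distinct length: 5.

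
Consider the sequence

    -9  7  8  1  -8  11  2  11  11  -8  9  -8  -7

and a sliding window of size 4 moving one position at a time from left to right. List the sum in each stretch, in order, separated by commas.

7, 8, 12, 6, 16, 35, 16, 23, 4, -14

[-9, 7, 8, 1] → sum 7
[7, 8, 1, -8] → sum 8
[8, 1, -8, 11] → sum 12
[1, -8, 11, 2] → sum 6
[-8, 11, 2, 11] → sum 16
[11, 2, 11, 11] → sum 35
[2, 11, 11, -8] → sum 16
[11, 11, -8, 9] → sum 23
[11, -8, 9, -8] → sum 4
[-8, 9, -8, -7] → sum -14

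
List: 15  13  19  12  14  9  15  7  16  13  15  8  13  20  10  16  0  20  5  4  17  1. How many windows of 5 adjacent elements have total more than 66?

5

[15, 13, 19, 12, 14] → sum 73  > 66 ✓
[13, 19, 12, 14, 9] → sum 67  > 66 ✓
[19, 12, 14, 9, 15] → sum 69  > 66 ✓
[12, 14, 9, 15, 7] → sum 57
[14, 9, 15, 7, 16] → sum 61
[9, 15, 7, 16, 13] → sum 60
[15, 7, 16, 13, 15] → sum 66
[7, 16, 13, 15, 8] → sum 59
[16, 13, 15, 8, 13] → sum 65
[13, 15, 8, 13, 20] → sum 69  > 66 ✓
[15, 8, 13, 20, 10] → sum 66
[8, 13, 20, 10, 16] → sum 67  > 66 ✓
[13, 20, 10, 16, 0] → sum 59
[20, 10, 16, 0, 20] → sum 66
[10, 16, 0, 20, 5] → sum 51
[16, 0, 20, 5, 4] → sum 45
[0, 20, 5, 4, 17] → sum 46
[20, 5, 4, 17, 1] → sum 47
5 windows satisfy the condition.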